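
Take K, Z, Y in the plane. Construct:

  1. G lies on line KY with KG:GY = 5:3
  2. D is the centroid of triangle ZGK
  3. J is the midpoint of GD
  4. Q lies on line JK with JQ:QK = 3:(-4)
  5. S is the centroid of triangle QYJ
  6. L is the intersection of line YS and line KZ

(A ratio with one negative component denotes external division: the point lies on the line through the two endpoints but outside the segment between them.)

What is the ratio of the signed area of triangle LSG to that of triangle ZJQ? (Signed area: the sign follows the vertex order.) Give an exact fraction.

Work in coordinates with K = (0, 0), Z = (1, 0), Y = (0, 1).
1. G lies on line KY with KG:GY = 5:3 ⇒ G = (0, 5/8)
2. D is the centroid of triangle ZGK ⇒ D = (1/3, 5/24)
3. J is the midpoint of GD ⇒ J = (1/6, 5/12)
4. Q lies on line JK with JQ:QK = 3:(-4) ⇒ Q = (2/3, 5/3)
5. S is the centroid of triangle QYJ ⇒ S = (5/18, 37/36)
6. L is the intersection of line YS and line KZ ⇒ L = (-10, 0)
2·[LSG] = -185/48, 2·[ZJQ] = -5/4
[LSG]:[ZJQ] = -185/48:-5/4 = 37/12

[LSG]:[ZJQ] = 37/12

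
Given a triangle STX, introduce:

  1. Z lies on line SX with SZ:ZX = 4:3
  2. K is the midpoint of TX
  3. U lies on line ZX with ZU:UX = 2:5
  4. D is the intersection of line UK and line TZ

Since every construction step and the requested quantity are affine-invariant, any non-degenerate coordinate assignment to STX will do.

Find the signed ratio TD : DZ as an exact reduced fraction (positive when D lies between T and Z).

TD:DZ = -5/2

Work in coordinates with S = (0, 0), T = (1, 0), X = (0, 1).
1. Z lies on line SX with SZ:ZX = 4:3 ⇒ Z = (0, 4/7)
2. K is the midpoint of TX ⇒ K = (1/2, 1/2)
3. U lies on line ZX with ZU:UX = 2:5 ⇒ U = (0, 34/49)
4. D is the intersection of line UK and line TZ ⇒ D = (-2/3, 20/21)
D = T + t·(Z−T) with t = 5/3, so TD:DZ = t:(1−t) = 5/3:-2/3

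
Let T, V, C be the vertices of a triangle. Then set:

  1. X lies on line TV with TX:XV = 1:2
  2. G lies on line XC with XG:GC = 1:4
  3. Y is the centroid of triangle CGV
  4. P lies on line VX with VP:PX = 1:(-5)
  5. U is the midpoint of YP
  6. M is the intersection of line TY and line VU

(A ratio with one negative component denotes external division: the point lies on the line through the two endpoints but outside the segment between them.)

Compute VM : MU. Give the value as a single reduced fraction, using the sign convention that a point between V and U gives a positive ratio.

Work in coordinates with T = (0, 0), V = (1, 0), C = (0, 1).
1. X lies on line TV with TX:XV = 1:2 ⇒ X = (1/3, 0)
2. G lies on line XC with XG:GC = 1:4 ⇒ G = (4/15, 1/5)
3. Y is the centroid of triangle CGV ⇒ Y = (19/45, 2/5)
4. P lies on line VX with VP:PX = 1:(-5) ⇒ P = (7/6, 0)
5. U is the midpoint of YP ⇒ U = (143/180, 1/5)
6. M is the intersection of line TY and line VU ⇒ M = (38/75, 12/25)
M = V + t·(U−V) with t = 12/5, so VM:MU = t:(1−t) = 12/5:-7/5

VM:MU = -12/7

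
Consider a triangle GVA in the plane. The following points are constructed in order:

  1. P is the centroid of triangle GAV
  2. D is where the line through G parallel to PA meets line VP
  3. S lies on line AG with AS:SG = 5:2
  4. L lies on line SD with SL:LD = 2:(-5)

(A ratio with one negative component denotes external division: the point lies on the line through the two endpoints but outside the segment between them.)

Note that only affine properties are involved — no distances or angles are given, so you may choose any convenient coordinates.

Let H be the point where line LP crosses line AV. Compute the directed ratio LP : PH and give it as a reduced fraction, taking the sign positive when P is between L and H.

Choose coordinates G = (0, 0), V = (1, 0), A = (0, 1).
1. P is the centroid of triangle GAV ⇒ P = (1/3, 1/3)
2. D is where the line through G parallel to PA meets line VP ⇒ D = (-1/3, 2/3)
3. S lies on line AG with AS:SG = 5:2 ⇒ S = (0, 2/7)
4. L lies on line SD with SL:LD = 2:(-5) ⇒ L = (2/9, 2/63)
line LP meets AV at H = (11/26, 15/26)
P = L + t·(H−L) with t = 26/47, so LP:PH = 26/47:21/47

LP:PH = 26/21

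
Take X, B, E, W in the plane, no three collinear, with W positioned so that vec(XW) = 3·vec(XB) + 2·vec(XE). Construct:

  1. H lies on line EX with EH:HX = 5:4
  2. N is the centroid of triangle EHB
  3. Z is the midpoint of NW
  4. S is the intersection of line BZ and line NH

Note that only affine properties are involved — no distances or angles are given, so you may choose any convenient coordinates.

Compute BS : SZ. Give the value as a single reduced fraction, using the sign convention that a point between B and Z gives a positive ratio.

Set X = (0, 0), B = (1, 0), E = (0, 1), W = (3, 2); any affine frame gives the same invariant.
1. H lies on line EX with EH:HX = 5:4 ⇒ H = (0, 4/9)
2. N is the centroid of triangle EHB ⇒ N = (1/3, 13/27)
3. Z is the midpoint of NW ⇒ Z = (5/3, 67/54)
4. S is the intersection of line BZ and line NH ⇒ S = (83/63, 335/567)
S = B + t·(Z−B) with t = 10/21, so BS:SZ = t:(1−t) = 10/21:11/21

BS:SZ = 10/11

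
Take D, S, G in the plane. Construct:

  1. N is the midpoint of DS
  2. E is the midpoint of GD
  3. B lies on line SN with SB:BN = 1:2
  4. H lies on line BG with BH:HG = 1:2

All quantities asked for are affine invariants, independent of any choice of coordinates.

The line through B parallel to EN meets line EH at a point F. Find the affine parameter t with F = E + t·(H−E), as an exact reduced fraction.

t = 6/7

Assign D = (0, 0), S = (1, 0), G = (0, 1) — the answer is frame-independent, so this choice is without loss of generality.
1. N is the midpoint of DS ⇒ N = (1/2, 0)
2. E is the midpoint of GD ⇒ E = (0, 1/2)
3. B lies on line SN with SB:BN = 1:2 ⇒ B = (5/6, 0)
4. H lies on line BG with BH:HG = 1:2 ⇒ H = (5/9, 1/3)
through B parallel to EN: direction (1/2, -1/2); meets EH at F = (10/21, 5/14)
F = E + t·(H−E) with t = 6/7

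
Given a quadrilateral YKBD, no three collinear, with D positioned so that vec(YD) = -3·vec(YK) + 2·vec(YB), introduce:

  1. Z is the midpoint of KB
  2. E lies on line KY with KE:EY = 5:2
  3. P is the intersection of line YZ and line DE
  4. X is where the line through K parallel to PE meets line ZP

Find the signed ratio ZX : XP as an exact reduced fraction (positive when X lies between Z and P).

ZX:XP = 9/20

Set Y = (0, 0), K = (1, 0), B = (0, 1), D = (-3, 2); any affine frame gives the same invariant.
1. Z is the midpoint of KB ⇒ Z = (1/2, 1/2)
2. E lies on line KY with KE:EY = 5:2 ⇒ E = (2/7, 0)
3. P is the intersection of line YZ and line DE ⇒ P = (4/37, 4/37)
4. X is where the line through K parallel to PE meets line ZP ⇒ X = (14/37, 14/37)
X = Z + t·(P−Z) with t = 9/29, so ZX:XP = t:(1−t) = 9/29:20/29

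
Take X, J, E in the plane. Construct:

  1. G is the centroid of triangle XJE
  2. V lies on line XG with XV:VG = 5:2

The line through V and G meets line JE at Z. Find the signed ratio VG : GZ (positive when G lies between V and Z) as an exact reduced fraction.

VG:GZ = 4/7

Set X = (0, 0), J = (1, 0), E = (0, 1); any affine frame gives the same invariant.
1. G is the centroid of triangle XJE ⇒ G = (1/3, 1/3)
2. V lies on line XG with XV:VG = 5:2 ⇒ V = (5/21, 5/21)
line VG meets JE at Z = (1/2, 1/2)
G = V + t·(Z−V) with t = 4/11, so VG:GZ = 4/11:7/11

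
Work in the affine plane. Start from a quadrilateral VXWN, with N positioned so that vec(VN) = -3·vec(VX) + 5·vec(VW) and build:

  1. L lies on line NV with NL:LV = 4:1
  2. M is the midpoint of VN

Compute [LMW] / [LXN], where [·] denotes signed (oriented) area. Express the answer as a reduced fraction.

[LMW]:[LXN] = -9/40

Assign V = (0, 0), X = (1, 0), W = (0, 1), N = (-3, 5) — the answer is frame-independent, so this choice is without loss of generality.
1. L lies on line NV with NL:LV = 4:1 ⇒ L = (-3/5, 1)
2. M is the midpoint of VN ⇒ M = (-3/2, 5/2)
2·[LMW] = -9/10, 2·[LXN] = 4
[LMW]:[LXN] = -9/10:4 = -9/40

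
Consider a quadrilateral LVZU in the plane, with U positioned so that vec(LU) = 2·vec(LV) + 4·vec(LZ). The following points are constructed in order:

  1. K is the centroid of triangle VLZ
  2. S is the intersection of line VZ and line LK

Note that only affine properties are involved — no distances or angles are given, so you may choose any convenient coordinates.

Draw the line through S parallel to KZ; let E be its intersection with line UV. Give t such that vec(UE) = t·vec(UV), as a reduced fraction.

Set L = (0, 0), V = (1, 0), Z = (0, 1), U = (2, 4); any affine frame gives the same invariant.
1. K is the centroid of triangle VLZ ⇒ K = (1/3, 1/3)
2. S is the intersection of line VZ and line LK ⇒ S = (1/2, 1/2)
through S parallel to KZ: direction (-1/3, 2/3); meets UV at E = (11/12, -1/3)
E = U + t·(V−U) with t = 13/12

t = 13/12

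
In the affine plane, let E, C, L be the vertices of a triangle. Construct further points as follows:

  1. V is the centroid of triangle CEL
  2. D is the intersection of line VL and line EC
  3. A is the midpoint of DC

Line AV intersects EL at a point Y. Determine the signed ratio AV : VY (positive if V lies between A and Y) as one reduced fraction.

AV:VY = 5/4

Assign E = (0, 0), C = (1, 0), L = (0, 1) — the answer is frame-independent, so this choice is without loss of generality.
1. V is the centroid of triangle CEL ⇒ V = (1/3, 1/3)
2. D is the intersection of line VL and line EC ⇒ D = (1/2, 0)
3. A is the midpoint of DC ⇒ A = (3/4, 0)
line AV meets EL at Y = (0, 3/5)
V = A + t·(Y−A) with t = 5/9, so AV:VY = 5/9:4/9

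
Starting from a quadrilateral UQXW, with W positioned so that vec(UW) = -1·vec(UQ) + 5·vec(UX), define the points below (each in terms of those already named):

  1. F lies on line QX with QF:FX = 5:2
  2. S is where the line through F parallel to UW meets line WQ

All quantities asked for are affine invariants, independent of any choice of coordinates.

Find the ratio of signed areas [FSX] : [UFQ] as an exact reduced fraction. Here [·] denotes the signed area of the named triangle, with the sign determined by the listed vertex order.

Work in coordinates with U = (0, 0), Q = (1, 0), X = (0, 1), W = (-1, 5).
1. F lies on line QX with QF:FX = 5:2 ⇒ F = (2/7, 5/7)
2. S is where the line through F parallel to UW meets line WQ ⇒ S = (-1/7, 20/7)
2·[FSX] = 24/49, 2·[UFQ] = -5/7
[FSX]:[UFQ] = 24/49:-5/7 = -24/35

[FSX]:[UFQ] = -24/35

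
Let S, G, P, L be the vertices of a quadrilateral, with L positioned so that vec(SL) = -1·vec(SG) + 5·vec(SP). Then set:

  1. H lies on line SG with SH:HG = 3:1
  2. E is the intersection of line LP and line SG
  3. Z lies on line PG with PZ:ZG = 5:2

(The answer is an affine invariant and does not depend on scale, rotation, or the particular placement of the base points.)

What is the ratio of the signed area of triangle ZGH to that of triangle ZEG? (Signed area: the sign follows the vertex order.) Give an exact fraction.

[ZGH]:[ZEG] = -1/3

Set S = (0, 0), G = (1, 0), P = (0, 1), L = (-1, 5); any affine frame gives the same invariant.
1. H lies on line SG with SH:HG = 3:1 ⇒ H = (3/4, 0)
2. E is the intersection of line LP and line SG ⇒ E = (1/4, 0)
3. Z lies on line PG with PZ:ZG = 5:2 ⇒ Z = (5/7, 2/7)
2·[ZGH] = -1/14, 2·[ZEG] = 3/14
[ZGH]:[ZEG] = -1/14:3/14 = -1/3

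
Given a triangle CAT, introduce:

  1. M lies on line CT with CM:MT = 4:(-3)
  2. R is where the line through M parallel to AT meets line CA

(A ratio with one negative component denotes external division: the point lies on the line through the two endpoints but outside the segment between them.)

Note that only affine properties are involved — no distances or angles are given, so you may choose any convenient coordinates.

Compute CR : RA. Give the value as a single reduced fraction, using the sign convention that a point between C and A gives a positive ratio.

Set C = (0, 0), A = (1, 0), T = (0, 1); any affine frame gives the same invariant.
1. M lies on line CT with CM:MT = 4:(-3) ⇒ M = (0, 4)
2. R is where the line through M parallel to AT meets line CA ⇒ R = (4, 0)
R = C + t·(A−C) with t = 4, so CR:RA = t:(1−t) = 4:-3

CR:RA = -4/3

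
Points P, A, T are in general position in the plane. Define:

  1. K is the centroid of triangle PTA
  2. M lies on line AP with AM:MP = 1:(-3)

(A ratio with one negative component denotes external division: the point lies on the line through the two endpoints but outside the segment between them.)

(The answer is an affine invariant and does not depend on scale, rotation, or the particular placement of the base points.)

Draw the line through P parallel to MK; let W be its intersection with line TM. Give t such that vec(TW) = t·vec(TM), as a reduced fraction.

t = 7/4

Assign P = (0, 0), A = (1, 0), T = (0, 1) — the answer is frame-independent, so this choice is without loss of generality.
1. K is the centroid of triangle PTA ⇒ K = (1/3, 1/3)
2. M lies on line AP with AM:MP = 1:(-3) ⇒ M = (3/2, 0)
through P parallel to MK: direction (-7/6, 1/3); meets TM at W = (21/8, -3/4)
W = T + t·(M−T) with t = 7/4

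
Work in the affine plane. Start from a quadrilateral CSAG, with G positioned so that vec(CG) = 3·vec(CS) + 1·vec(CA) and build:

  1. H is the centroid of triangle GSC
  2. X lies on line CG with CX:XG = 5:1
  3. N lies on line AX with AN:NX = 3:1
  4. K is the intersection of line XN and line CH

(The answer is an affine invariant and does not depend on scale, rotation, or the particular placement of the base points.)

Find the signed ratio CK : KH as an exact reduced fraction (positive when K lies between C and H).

Work in coordinates with C = (0, 0), S = (1, 0), A = (0, 1), G = (3, 1).
1. H is the centroid of triangle GSC ⇒ H = (4/3, 1/3)
2. X lies on line CG with CX:XG = 5:1 ⇒ X = (5/2, 5/6)
3. N lies on line AX with AN:NX = 3:1 ⇒ N = (15/8, 7/8)
4. K is the intersection of line XN and line CH ⇒ K = (60/19, 15/19)
K = C + t·(H−C) with t = 45/19, so CK:KH = t:(1−t) = 45/19:-26/19

CK:KH = -45/26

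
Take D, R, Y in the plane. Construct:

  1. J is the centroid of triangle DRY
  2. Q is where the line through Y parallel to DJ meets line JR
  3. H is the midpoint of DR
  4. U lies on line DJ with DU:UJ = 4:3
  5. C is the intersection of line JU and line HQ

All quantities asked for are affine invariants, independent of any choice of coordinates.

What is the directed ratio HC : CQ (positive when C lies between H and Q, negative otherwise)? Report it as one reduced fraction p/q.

HC:CQ = 1/2

Assign D = (0, 0), R = (1, 0), Y = (0, 1) — the answer is frame-independent, so this choice is without loss of generality.
1. J is the centroid of triangle DRY ⇒ J = (1/3, 1/3)
2. Q is where the line through Y parallel to DJ meets line JR ⇒ Q = (-1/3, 2/3)
3. H is the midpoint of DR ⇒ H = (1/2, 0)
4. U lies on line DJ with DU:UJ = 4:3 ⇒ U = (4/21, 4/21)
5. C is the intersection of line JU and line HQ ⇒ C = (2/9, 2/9)
C = H + t·(Q−H) with t = 1/3, so HC:CQ = t:(1−t) = 1/3:2/3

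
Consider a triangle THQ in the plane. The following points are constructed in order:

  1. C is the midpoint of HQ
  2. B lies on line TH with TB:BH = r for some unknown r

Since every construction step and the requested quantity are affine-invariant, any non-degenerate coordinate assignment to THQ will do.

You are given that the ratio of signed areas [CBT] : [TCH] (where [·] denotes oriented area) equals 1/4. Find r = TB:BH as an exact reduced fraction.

r = 1/3

Assign T = (0, 0), H = (1, 0), Q = (0, 1) — the answer is frame-independent, so this choice is without loss of generality.
1. C is the midpoint of HQ ⇒ C = (1/2, 1/2)
2. With TB:BH = r, write λ = r/(r+1) so B = T + λ·(H−T); B is affine-linear in λ
Every point depending on B is an affine combination of B and λ-independent points, so each such coordinate is linear in λ; the λ² term in each signed area is a multiple of (H−T)×(H−T) = 0, so 2·[CBT] and 2·[TCH] are each linear in λ. Evaluating at λ=0 and λ=1:
  2·[CBT] = -1/2·λ,   2·[TCH] = -1/2
So [CBT]:[TCH] = (-1/2·λ) / (-1/2). Setting this equal to 1/4:
  -1/2·λ = 1/4·(-1/2)  ⇒  λ = 1/4
Then r = λ/(1−λ) = (1/4)/(3/4) = 1/3. Check: with r = 1/3, B = (1/4, 0) and [CBT]:[TCH] = 1/4 as required.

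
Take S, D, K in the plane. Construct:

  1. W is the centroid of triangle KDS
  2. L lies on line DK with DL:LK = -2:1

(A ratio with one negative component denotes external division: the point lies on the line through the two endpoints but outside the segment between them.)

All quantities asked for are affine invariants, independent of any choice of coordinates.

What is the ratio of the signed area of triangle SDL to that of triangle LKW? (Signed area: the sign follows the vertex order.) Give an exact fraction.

Set S = (0, 0), D = (1, 0), K = (0, 1); any affine frame gives the same invariant.
1. W is the centroid of triangle KDS ⇒ W = (1/3, 1/3)
2. L lies on line DK with DL:LK = -2:1 ⇒ L = (-1, 2)
2·[SDL] = 2, 2·[LKW] = -1/3
[SDL]:[LKW] = 2:-1/3 = -6

[SDL]:[LKW] = -6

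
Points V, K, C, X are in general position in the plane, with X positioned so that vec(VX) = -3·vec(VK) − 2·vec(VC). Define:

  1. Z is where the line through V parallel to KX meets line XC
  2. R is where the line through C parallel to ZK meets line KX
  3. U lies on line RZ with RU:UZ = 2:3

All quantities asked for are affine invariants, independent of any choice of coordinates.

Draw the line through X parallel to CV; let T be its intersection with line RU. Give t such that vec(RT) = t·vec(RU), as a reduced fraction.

t = 30/11

Choose coordinates V = (0, 0), K = (1, 0), C = (0, 1), X = (-3, -2).
1. Z is where the line through V parallel to KX meets line XC ⇒ Z = (-2, -1)
2. R is where the line through C parallel to ZK meets line KX ⇒ R = (9, 4)
3. U lies on line RZ with RU:UZ = 2:3 ⇒ U = (23/5, 2)
through X parallel to CV: direction (0, -1); meets RU at T = (-3, -16/11)
T = R + t·(U−R) with t = 30/11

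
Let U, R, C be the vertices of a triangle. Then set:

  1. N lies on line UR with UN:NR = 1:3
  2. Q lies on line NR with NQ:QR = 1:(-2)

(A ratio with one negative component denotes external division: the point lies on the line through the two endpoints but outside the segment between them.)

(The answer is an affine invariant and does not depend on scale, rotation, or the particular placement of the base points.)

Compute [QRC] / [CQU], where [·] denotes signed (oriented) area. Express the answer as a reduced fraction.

Choose coordinates U = (0, 0), R = (1, 0), C = (0, 1).
1. N lies on line UR with UN:NR = 1:3 ⇒ N = (1/4, 0)
2. Q lies on line NR with NQ:QR = 1:(-2) ⇒ Q = (-1/2, 0)
2·[QRC] = 3/2, 2·[CQU] = 1/2
[QRC]:[CQU] = 3/2:1/2 = 3

[QRC]:[CQU] = 3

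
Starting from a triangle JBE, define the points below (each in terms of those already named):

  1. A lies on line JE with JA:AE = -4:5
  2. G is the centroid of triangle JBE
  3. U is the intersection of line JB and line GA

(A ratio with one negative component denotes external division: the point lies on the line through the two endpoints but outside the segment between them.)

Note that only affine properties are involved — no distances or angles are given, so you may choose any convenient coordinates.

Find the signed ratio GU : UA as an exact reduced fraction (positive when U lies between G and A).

GU:UA = 1/12

Choose coordinates J = (0, 0), B = (1, 0), E = (0, 1).
1. A lies on line JE with JA:AE = -4:5 ⇒ A = (0, -4)
2. G is the centroid of triangle JBE ⇒ G = (1/3, 1/3)
3. U is the intersection of line JB and line GA ⇒ U = (4/13, 0)
U = G + t·(A−G) with t = 1/13, so GU:UA = t:(1−t) = 1/13:12/13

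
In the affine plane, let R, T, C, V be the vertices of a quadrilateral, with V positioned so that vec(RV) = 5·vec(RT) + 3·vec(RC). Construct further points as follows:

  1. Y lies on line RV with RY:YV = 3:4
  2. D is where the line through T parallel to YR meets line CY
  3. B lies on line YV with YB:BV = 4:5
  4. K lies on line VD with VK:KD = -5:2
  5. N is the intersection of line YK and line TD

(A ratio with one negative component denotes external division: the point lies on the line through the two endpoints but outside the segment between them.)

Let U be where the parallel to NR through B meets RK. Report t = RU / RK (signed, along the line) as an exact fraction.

t = -43/18

Set R = (0, 0), T = (1, 0), C = (0, 1), V = (5, 3); any affine frame gives the same invariant.
1. Y lies on line RV with RY:YV = 3:4 ⇒ Y = (15/7, 9/7)
2. D is where the line through T parallel to YR meets line CY ⇒ D = (24/7, 51/35)
3. B lies on line YV with YB:BV = 4:5 ⇒ B = (215/63, 43/21)
4. K lies on line VD with VK:KD = -5:2 ⇒ K = (50/21, 3/7)
5. N is the intersection of line YK and line TD ⇒ N = (16/7, 27/35)
through B parallel to NR: direction (-16/7, -27/35); meets RK at U = (-1075/189, -43/42)
U = R + t·(K−R) with t = -43/18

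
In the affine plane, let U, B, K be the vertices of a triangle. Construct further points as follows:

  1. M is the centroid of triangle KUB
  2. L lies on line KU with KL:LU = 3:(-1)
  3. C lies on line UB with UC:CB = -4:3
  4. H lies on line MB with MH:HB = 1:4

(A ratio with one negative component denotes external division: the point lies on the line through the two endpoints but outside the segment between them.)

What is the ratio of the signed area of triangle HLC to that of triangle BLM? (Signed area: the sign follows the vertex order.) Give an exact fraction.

[HLC]:[BLM] = -17/4

Set U = (0, 0), B = (1, 0), K = (0, 1); any affine frame gives the same invariant.
1. M is the centroid of triangle KUB ⇒ M = (1/3, 1/3)
2. L lies on line KU with KL:LU = 3:(-1) ⇒ L = (0, -1/2)
3. C lies on line UB with UC:CB = -4:3 ⇒ C = (4, 0)
4. H lies on line MB with MH:HB = 1:4 ⇒ H = (7/15, 4/15)
2·[HLC] = 17/6, 2·[BLM] = -2/3
[HLC]:[BLM] = 17/6:-2/3 = -17/4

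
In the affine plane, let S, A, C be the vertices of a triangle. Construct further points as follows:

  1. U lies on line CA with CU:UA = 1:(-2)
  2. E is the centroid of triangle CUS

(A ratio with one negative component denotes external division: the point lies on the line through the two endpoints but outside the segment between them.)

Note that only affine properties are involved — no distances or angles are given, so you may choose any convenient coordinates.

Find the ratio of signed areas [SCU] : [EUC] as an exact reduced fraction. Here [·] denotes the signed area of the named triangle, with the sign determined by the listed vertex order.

[SCU]:[EUC] = -3

Work in coordinates with S = (0, 0), A = (1, 0), C = (0, 1).
1. U lies on line CA with CU:UA = 1:(-2) ⇒ U = (-1, 2)
2. E is the centroid of triangle CUS ⇒ E = (-1/3, 1)
2·[SCU] = 1, 2·[EUC] = -1/3
[SCU]:[EUC] = 1:-1/3 = -3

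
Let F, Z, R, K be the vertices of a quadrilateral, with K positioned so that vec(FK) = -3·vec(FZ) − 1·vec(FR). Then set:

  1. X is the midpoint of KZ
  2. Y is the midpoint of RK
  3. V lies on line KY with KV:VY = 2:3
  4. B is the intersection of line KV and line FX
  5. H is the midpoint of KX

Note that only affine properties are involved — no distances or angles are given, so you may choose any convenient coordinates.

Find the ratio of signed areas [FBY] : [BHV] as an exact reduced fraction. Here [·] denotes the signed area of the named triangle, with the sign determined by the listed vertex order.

[FBY]:[BHV] = -3

Set F = (0, 0), Z = (1, 0), R = (0, 1), K = (-3, -1); any affine frame gives the same invariant.
1. X is the midpoint of KZ ⇒ X = (-1, -1/2)
2. Y is the midpoint of RK ⇒ Y = (-3/2, 0)
3. V lies on line KY with KV:VY = 2:3 ⇒ V = (-12/5, -3/5)
4. B is the intersection of line KV and line FX ⇒ B = (-6, -3)
5. H is the midpoint of KX ⇒ H = (-2, -3/4)
2·[FBY] = -9/2, 2·[BHV] = 3/2
[FBY]:[BHV] = -9/2:3/2 = -3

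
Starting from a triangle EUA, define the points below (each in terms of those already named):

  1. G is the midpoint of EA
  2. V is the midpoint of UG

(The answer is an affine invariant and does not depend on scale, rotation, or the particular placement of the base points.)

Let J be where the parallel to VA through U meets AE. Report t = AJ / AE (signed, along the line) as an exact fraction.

t = -1/2

Set E = (0, 0), U = (1, 0), A = (0, 1); any affine frame gives the same invariant.
1. G is the midpoint of EA ⇒ G = (0, 1/2)
2. V is the midpoint of UG ⇒ V = (1/2, 1/4)
through U parallel to VA: direction (-1/2, 3/4); meets AE at J = (0, 3/2)
J = A + t·(E−A) with t = -1/2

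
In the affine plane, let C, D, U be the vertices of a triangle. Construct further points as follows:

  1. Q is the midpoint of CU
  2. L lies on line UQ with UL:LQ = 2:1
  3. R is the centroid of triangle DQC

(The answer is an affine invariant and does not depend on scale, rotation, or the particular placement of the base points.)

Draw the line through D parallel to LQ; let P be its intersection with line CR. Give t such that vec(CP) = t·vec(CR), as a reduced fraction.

Set C = (0, 0), D = (1, 0), U = (0, 1); any affine frame gives the same invariant.
1. Q is the midpoint of CU ⇒ Q = (0, 1/2)
2. L lies on line UQ with UL:LQ = 2:1 ⇒ L = (0, 2/3)
3. R is the centroid of triangle DQC ⇒ R = (1/3, 1/6)
through D parallel to LQ: direction (0, -1/6); meets CR at P = (1, 1/2)
P = C + t·(R−C) with t = 3

t = 3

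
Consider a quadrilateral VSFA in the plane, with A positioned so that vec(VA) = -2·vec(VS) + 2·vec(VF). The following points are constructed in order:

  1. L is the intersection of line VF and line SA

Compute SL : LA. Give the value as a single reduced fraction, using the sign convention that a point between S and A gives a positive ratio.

SL:LA = 1/2

Work in coordinates with V = (0, 0), S = (1, 0), F = (0, 1), A = (-2, 2).
1. L is the intersection of line VF and line SA ⇒ L = (0, 2/3)
L = S + t·(A−S) with t = 1/3, so SL:LA = t:(1−t) = 1/3:2/3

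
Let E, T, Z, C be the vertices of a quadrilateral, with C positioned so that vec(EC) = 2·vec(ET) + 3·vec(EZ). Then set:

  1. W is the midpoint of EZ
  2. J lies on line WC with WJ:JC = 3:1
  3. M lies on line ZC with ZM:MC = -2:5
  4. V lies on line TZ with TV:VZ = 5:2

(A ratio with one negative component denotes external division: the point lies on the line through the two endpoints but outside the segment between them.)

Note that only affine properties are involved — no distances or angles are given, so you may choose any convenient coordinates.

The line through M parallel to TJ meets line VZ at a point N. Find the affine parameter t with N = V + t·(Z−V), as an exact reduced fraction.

t = 93/23

Set E = (0, 0), T = (1, 0), Z = (0, 1), C = (2, 3); any affine frame gives the same invariant.
1. W is the midpoint of EZ ⇒ W = (0, 1/2)
2. J lies on line WC with WJ:JC = 3:1 ⇒ J = (3/2, 19/8)
3. M lies on line ZC with ZM:MC = -2:5 ⇒ M = (-4/3, -1/3)
4. V lies on line TZ with TV:VZ = 5:2 ⇒ V = (2/7, 5/7)
through M parallel to TJ: direction (1/2, 19/8); meets VZ at N = (-20/23, 43/23)
N = V + t·(Z−V) with t = 93/23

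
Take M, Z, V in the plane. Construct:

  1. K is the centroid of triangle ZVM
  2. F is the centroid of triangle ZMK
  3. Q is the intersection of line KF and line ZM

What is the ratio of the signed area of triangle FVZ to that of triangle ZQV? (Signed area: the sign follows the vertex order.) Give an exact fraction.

[FVZ]:[ZQV] = 8/9

Choose coordinates M = (0, 0), Z = (1, 0), V = (0, 1).
1. K is the centroid of triangle ZVM ⇒ K = (1/3, 1/3)
2. F is the centroid of triangle ZMK ⇒ F = (4/9, 1/9)
3. Q is the intersection of line KF and line ZM ⇒ Q = (1/2, 0)
2·[FVZ] = -4/9, 2·[ZQV] = -1/2
[FVZ]:[ZQV] = -4/9:-1/2 = 8/9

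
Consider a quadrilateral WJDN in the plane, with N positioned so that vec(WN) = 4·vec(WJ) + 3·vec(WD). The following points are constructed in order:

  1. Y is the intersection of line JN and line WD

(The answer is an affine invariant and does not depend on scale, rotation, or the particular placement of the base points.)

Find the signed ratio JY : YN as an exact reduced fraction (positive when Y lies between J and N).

Work in coordinates with W = (0, 0), J = (1, 0), D = (0, 1), N = (4, 3).
1. Y is the intersection of line JN and line WD ⇒ Y = (0, -1)
Y = J + t·(N−J) with t = -1/3, so JY:YN = t:(1−t) = -1/3:4/3

JY:YN = -1/4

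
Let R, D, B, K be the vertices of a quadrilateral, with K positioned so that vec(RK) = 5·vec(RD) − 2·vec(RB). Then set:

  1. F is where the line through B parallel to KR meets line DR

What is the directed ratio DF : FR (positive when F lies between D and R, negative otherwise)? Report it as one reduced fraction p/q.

Choose coordinates R = (0, 0), D = (1, 0), B = (0, 1), K = (5, -2).
1. F is where the line through B parallel to KR meets line DR ⇒ F = (5/2, 0)
F = D + t·(R−D) with t = -3/2, so DF:FR = t:(1−t) = -3/2:5/2

DF:FR = -3/5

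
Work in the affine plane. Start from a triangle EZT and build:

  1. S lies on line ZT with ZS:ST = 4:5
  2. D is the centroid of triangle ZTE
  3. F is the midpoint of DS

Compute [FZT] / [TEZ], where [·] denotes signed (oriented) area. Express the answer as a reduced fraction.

Assign E = (0, 0), Z = (1, 0), T = (0, 1) — the answer is frame-independent, so this choice is without loss of generality.
1. S lies on line ZT with ZS:ST = 4:5 ⇒ S = (5/9, 4/9)
2. D is the centroid of triangle ZTE ⇒ D = (1/3, 1/3)
3. F is the midpoint of DS ⇒ F = (4/9, 7/18)
2·[FZT] = 1/6, 2·[TEZ] = 1
[FZT]:[TEZ] = 1/6:1 = 1/6

[FZT]:[TEZ] = 1/6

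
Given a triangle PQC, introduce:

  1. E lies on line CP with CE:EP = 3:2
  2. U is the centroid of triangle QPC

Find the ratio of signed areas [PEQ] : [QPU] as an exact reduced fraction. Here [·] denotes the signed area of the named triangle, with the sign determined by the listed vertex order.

Assign P = (0, 0), Q = (1, 0), C = (0, 1) — the answer is frame-independent, so this choice is without loss of generality.
1. E lies on line CP with CE:EP = 3:2 ⇒ E = (0, 2/5)
2. U is the centroid of triangle QPC ⇒ U = (1/3, 1/3)
2·[PEQ] = -2/5, 2·[QPU] = -1/3
[PEQ]:[QPU] = -2/5:-1/3 = 6/5

[PEQ]:[QPU] = 6/5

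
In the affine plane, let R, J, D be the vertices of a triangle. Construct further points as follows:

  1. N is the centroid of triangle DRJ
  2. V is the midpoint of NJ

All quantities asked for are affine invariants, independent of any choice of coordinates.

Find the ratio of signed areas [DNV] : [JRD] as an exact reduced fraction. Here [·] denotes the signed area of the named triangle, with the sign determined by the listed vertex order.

Set R = (0, 0), J = (1, 0), D = (0, 1); any affine frame gives the same invariant.
1. N is the centroid of triangle DRJ ⇒ N = (1/3, 1/3)
2. V is the midpoint of NJ ⇒ V = (2/3, 1/6)
2·[DNV] = 1/6, 2·[JRD] = -1
[DNV]:[JRD] = 1/6:-1 = -1/6

[DNV]:[JRD] = -1/6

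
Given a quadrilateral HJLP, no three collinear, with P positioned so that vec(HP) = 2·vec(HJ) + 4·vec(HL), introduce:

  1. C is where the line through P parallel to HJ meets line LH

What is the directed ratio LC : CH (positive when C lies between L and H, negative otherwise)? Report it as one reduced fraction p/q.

LC:CH = -3/4

Set H = (0, 0), J = (1, 0), L = (0, 1), P = (2, 4); any affine frame gives the same invariant.
1. C is where the line through P parallel to HJ meets line LH ⇒ C = (0, 4)
C = L + t·(H−L) with t = -3, so LC:CH = t:(1−t) = -3:4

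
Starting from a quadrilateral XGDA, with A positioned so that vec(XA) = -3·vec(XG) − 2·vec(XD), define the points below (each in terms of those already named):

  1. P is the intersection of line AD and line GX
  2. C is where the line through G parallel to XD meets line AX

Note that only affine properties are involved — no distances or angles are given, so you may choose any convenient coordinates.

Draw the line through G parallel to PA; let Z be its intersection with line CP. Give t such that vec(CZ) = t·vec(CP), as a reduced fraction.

Work in coordinates with X = (0, 0), G = (1, 0), D = (0, 1), A = (-3, -2).
1. P is the intersection of line AD and line GX ⇒ P = (-1, 0)
2. C is where the line through G parallel to XD meets line AX ⇒ C = (1, 2/3)
through G parallel to PA: direction (-2, -2); meets CP at Z = (2, 1)
Z = C + t·(P−C) with t = -1/2

t = -1/2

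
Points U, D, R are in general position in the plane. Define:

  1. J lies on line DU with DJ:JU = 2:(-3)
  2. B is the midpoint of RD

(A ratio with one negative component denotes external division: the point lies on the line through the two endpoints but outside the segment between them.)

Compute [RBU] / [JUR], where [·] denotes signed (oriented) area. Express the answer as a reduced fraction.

Set U = (0, 0), D = (1, 0), R = (0, 1); any affine frame gives the same invariant.
1. J lies on line DU with DJ:JU = 2:(-3) ⇒ J = (3, 0)
2. B is the midpoint of RD ⇒ B = (1/2, 1/2)
2·[RBU] = -1/2, 2·[JUR] = -3
[RBU]:[JUR] = -1/2:-3 = 1/6

[RBU]:[JUR] = 1/6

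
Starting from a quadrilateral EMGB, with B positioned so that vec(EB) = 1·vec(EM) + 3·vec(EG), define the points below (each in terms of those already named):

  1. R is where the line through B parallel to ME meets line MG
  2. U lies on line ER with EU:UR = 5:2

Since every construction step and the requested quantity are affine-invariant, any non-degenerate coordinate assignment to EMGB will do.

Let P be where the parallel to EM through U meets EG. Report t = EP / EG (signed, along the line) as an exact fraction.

t = 15/7

Choose coordinates E = (0, 0), M = (1, 0), G = (0, 1), B = (1, 3).
1. R is where the line through B parallel to ME meets line MG ⇒ R = (-2, 3)
2. U lies on line ER with EU:UR = 5:2 ⇒ U = (-10/7, 15/7)
through U parallel to EM: direction (1, 0); meets EG at P = (0, 15/7)
P = E + t·(G−E) with t = 15/7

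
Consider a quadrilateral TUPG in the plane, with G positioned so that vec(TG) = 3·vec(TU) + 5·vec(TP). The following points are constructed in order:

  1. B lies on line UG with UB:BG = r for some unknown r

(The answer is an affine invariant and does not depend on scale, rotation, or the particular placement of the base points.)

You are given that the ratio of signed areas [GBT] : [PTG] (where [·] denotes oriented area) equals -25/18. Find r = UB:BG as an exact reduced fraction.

r = 1/5

Choose coordinates T = (0, 0), U = (1, 0), P = (0, 1), G = (3, 5).
1. With UB:BG = r, write λ = r/(r+1) so B = U + λ·(G−U); B is affine-linear in λ
Every point depending on B is an affine combination of B and λ-independent points, so each such coordinate is linear in λ; the λ² term in each signed area is a multiple of (G−U)×(G−U) = 0, so 2·[GBT] and 2·[PTG] are each linear in λ. Evaluating at λ=0 and λ=1:
  2·[GBT] = 5·λ − 5,   2·[PTG] = 3
So [GBT]:[PTG] = (5·λ − 5) / (3). Setting this equal to -25/18:
  5·λ − 5 = -25/18·(3)  ⇒  λ = 1/6
Then r = λ/(1−λ) = (1/6)/(5/6) = 1/5. Check: with r = 1/5, B = (4/3, 5/6) and [GBT]:[PTG] = -25/18 as required.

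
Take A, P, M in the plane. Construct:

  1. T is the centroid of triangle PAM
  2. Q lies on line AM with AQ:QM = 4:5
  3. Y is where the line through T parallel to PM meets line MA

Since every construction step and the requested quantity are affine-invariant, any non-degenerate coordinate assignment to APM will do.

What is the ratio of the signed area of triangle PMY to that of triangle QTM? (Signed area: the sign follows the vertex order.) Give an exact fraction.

Set A = (0, 0), P = (1, 0), M = (0, 1); any affine frame gives the same invariant.
1. T is the centroid of triangle PAM ⇒ T = (1/3, 1/3)
2. Q lies on line AM with AQ:QM = 4:5 ⇒ Q = (0, 4/9)
3. Y is where the line through T parallel to PM meets line MA ⇒ Y = (0, 2/3)
2·[PMY] = 1/3, 2·[QTM] = 5/27
[PMY]:[QTM] = 1/3:5/27 = 9/5

[PMY]:[QTM] = 9/5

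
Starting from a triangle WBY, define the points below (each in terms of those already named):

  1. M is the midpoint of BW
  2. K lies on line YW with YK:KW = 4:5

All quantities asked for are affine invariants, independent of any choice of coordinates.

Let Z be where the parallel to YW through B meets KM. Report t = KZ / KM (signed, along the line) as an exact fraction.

Set W = (0, 0), B = (1, 0), Y = (0, 1); any affine frame gives the same invariant.
1. M is the midpoint of BW ⇒ M = (1/2, 0)
2. K lies on line YW with YK:KW = 4:5 ⇒ K = (0, 5/9)
through B parallel to YW: direction (0, -1); meets KM at Z = (1, -5/9)
Z = K + t·(M−K) with t = 2

t = 2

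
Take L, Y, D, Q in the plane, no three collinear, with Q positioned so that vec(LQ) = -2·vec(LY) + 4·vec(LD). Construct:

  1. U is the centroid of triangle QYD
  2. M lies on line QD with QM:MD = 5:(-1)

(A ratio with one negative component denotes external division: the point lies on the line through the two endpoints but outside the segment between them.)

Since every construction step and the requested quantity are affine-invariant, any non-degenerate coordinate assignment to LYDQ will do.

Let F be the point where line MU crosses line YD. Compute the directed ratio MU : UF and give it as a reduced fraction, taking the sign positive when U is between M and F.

MU:UF = -7/4

Work in coordinates with L = (0, 0), Y = (1, 0), D = (0, 1), Q = (-2, 4).
1. U is the centroid of triangle QYD ⇒ U = (-1/3, 5/3)
2. M lies on line QD with QM:MD = 5:(-1) ⇒ M = (1/2, 1/4)
line MU meets YD at F = (1/7, 6/7)
U = M + t·(F−M) with t = 7/3, so MU:UF = 7/3:-4/3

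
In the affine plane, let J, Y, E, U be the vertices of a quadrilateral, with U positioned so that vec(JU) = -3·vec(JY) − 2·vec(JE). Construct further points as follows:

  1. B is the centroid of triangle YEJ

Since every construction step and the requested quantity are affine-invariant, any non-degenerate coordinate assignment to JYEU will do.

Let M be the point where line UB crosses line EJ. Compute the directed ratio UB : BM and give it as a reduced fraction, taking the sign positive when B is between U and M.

Assign J = (0, 0), Y = (1, 0), E = (0, 1), U = (-3, -2) — the answer is frame-independent, so this choice is without loss of generality.
1. B is the centroid of triangle YEJ ⇒ B = (1/3, 1/3)
line UB meets EJ at M = (0, 1/10)
B = U + t·(M−U) with t = 10/9, so UB:BM = 10/9:-1/9

UB:BM = -10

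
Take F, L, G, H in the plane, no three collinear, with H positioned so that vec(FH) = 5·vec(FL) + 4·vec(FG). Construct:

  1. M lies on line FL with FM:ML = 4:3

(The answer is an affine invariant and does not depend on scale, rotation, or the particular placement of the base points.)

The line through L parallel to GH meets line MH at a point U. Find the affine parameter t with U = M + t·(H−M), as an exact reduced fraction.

t = -9/47

Set F = (0, 0), L = (1, 0), G = (0, 1), H = (5, 4); any affine frame gives the same invariant.
1. M lies on line FL with FM:ML = 4:3 ⇒ M = (4/7, 0)
through L parallel to GH: direction (5, 3); meets MH at U = (-13/47, -36/47)
U = M + t·(H−M) with t = -9/47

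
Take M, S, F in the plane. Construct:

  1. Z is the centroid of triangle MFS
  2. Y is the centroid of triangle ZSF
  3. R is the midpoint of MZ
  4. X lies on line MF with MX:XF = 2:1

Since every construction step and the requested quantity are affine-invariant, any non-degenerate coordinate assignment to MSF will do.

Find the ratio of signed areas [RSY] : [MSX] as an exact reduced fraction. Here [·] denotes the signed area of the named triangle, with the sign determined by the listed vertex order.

Set M = (0, 0), S = (1, 0), F = (0, 1); any affine frame gives the same invariant.
1. Z is the centroid of triangle MFS ⇒ Z = (1/3, 1/3)
2. Y is the centroid of triangle ZSF ⇒ Y = (4/9, 4/9)
3. R is the midpoint of MZ ⇒ R = (1/6, 1/6)
4. X lies on line MF with MX:XF = 2:1 ⇒ X = (0, 2/3)
2·[RSY] = 5/18, 2·[MSX] = 2/3
[RSY]:[MSX] = 5/18:2/3 = 5/12

[RSY]:[MSX] = 5/12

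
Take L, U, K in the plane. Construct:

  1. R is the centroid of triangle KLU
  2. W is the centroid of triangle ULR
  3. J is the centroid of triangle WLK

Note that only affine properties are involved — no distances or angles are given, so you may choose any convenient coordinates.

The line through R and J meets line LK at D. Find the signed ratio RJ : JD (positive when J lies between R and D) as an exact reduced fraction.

Choose coordinates L = (0, 0), U = (1, 0), K = (0, 1).
1. R is the centroid of triangle KLU ⇒ R = (1/3, 1/3)
2. W is the centroid of triangle ULR ⇒ W = (4/9, 1/9)
3. J is the centroid of triangle WLK ⇒ J = (4/27, 10/27)
line RJ meets LK at D = (0, 2/5)
J = R + t·(D−R) with t = 5/9, so RJ:JD = 5/9:4/9

RJ:JD = 5/4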